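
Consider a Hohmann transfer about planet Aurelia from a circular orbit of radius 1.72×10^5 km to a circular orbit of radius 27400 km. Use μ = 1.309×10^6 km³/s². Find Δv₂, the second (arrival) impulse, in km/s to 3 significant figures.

Δv₂ = 2.17 km/s

The Hohmann ellipse has a_t = (r₁ + r₂)/2 = 99700 km.
On the circular orbit at r = 27400 km, v_c = √(μ/r) = 6.91185 km/s.
Transfer-orbit speed at the same r (vis-viva, a = a_t): v_t = √[μ(2/r − 1/a_t)] = 9.07844 km/s.
Δv₂ = |v_t − v_c| = |9.07844 − 6.91185| = 2.167 km/s.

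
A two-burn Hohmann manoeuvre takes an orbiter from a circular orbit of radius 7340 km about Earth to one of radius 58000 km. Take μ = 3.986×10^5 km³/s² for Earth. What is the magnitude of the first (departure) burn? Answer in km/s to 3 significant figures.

Δv₁ = 2.45 km/s

Transfer-ellipse semi-major axis a_t = (r₁ + r₂)/2 = (7340 + 58000)/2 = 32670 km.
On the circular orbit at r = 7340 km, v_c = √(μ/r) = 7.369 km/s.
Transfer-orbit speed at the same r (vis-viva, a = a_t): v_t = √[μ(2/r − 1/a_t)] = 9.819 km/s.
Δv₁ = |v_t − v_c| = |9.819 − 7.369| = 2.450 km/s.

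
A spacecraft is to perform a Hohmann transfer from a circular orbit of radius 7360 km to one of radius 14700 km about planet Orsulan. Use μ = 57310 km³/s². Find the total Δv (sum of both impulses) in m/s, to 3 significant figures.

Δv = 793 m/s

Semi-major axis of the transfer orbit: a_t = (7360 + 14700)/2 = 11030 km.
Circular speed at r₁: v₁ = √(μ/r₁) = √(57310/7360) = 2.790 km/s.
On the transfer ellipse at r₁, vis-viva equation gives v_p = √[μ(2/r₁ − 1/a_t)] = 3.221 km/s.
First burn Δv₁ = |v_p − v₁| = 0.4310 km/s.
Circular speed at r₂: v₂ = √(μ/r₂) = 1.9745 km/s.
Transfer-orbit speed at r₂: v_a = √[μ(2/r₂ − 1/a_t)] = 1.6129 km/s.
Second burn Δv₂ = |v₂ − v_a| = 0.3616 km/s.
Total Δv = Δv₁ + Δv₂ = 0.7926 km/s.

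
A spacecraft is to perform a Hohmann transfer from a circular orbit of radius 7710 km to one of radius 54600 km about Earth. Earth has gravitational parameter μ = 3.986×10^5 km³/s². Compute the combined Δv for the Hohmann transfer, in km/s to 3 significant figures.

Transfer-ellipse semi-major axis a_t = (r₁ + r₂)/2 = (7710 + 54600)/2 = 31155 km.
At r₁ the circular-orbit speed is v₁ = √(μ/r₁) = 7.1902 km/s.
Transfer-orbit speed at r₁ (vis-viva equation): v_p = √[μ(2/r₁ − 1/a_t)] = 9.5186 km/s.
First burn Δv₁ = |v_p − v₁| = 2.328 km/s.
At r₂, v₂ = √(μ/r₂) = 2.702 km/s.
Transfer-orbit speed at r₂: v_a = √[μ(2/r₂ − 1/a_t)] = 1.344 km/s.
Second burn Δv₂ = |v₂ − v_a| = 1.358 km/s.
Δv = Δv₁ + Δv₂ = 2.328 + 1.358 = 3.686 km/s.

Δv = 3.69 km/s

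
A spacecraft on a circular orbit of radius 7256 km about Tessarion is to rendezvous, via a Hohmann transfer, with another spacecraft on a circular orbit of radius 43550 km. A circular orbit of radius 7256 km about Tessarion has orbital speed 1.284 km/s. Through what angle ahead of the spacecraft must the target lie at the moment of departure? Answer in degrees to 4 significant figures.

From the circular-orbit relation v² = μ/r at r = 7256 km: μ = v²r = (1.284)² × 7256 = 11962.6 km³/s².
The Hohmann ellipse has a_t = (r₁ + r₂)/2 = 25403 km.
Transfer time t = π√(a_t³/μ) = 1.16296×10^5 s.
Target angular speed ω₂ = √(μ/r₂³) = 1.20346×10^-5 rad/s.
Angle swept by the target during transfer: ω₂·t = 1.3996 rad = 80.19°.
Arrival is 180° from departure on the ellipse, so φ = 180° − 80.19° = 99.81°.

φ = 99.81°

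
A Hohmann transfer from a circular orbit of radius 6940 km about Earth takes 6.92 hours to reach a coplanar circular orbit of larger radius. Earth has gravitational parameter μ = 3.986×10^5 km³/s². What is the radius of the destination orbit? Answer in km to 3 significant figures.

r₂ = 51600 km

Transfer time t = 6.92 hours = 24912 s, and t = π√(a_t³/μ).
So a_t = (μ t²/π²)^(1/3) = (3.986×10^5 × (24912)² / π²)^(1/3) = 29265 km.
Since a_t = (r₁ + r₂)/2, r₂ = 2a_t − r₁ = 2×29265 − 6940 = 51590 km.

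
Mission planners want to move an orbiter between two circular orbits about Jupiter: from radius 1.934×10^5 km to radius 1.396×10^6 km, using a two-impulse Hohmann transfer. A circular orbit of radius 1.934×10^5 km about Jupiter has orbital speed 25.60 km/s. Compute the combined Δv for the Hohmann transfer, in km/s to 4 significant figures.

From the circular-orbit relation v² = μ/r at r = 1.934×10^5 km: μ = v²r = (25.60)² × 1.934×10^5 = 1.26747×10^8 km³/s².
Transfer-ellipse semi-major axis a_t = (r₁ + r₂)/2 = (1.934×10^5 + 1.396×10^6)/2 = 7.947×10^5 km.
At r₁ the circular-orbit speed is v₁ = √(μ/r₁) = 25.60 km/s.
Transfer-orbit speed at r₁ (vis-viva): v_p = √[μ(2/r₁ − 1/a_t)] = 33.93 km/s.
First burn Δv₁ = |v_p − v₁| = 8.330 km/s.
At r₂, v₂ = √(μ/r₂) = 9.529 km/s.
Transfer-orbit speed at r₂: v_a = √[μ(2/r₂ − 1/a_t)] = 4.701 km/s.
Second burn Δv₂ = |v₂ − v_a| = 4.828 km/s.
Δv = Δv₁ + Δv₂ = 8.330 + 4.828 = 13.16 km/s.

Δv = 13.16 km/s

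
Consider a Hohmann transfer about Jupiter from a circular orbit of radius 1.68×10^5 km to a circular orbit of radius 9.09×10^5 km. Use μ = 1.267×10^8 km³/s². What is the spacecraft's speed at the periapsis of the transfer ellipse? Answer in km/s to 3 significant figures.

Transfer-ellipse semi-major axis a_t = (r₁ + r₂)/2 = (1.680×10^5 + 9.090×10^5)/2 = 5.385×10^5 km.
At periapsis, r = 1.680×10^5 km.
Vis-viva: v = √[μ(2/r − 1/a_t)] = √[1.267×10^8 × (2/1.680×10^5 − 1/5.385×10^5)] = 35.68 km/s.

v = 35.7 km/s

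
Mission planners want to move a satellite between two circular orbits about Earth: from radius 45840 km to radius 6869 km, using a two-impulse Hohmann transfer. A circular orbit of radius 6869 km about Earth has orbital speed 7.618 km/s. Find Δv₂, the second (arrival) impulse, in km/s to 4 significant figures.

From the circular-orbit relation v² = μ/r at r = 6869 km: μ = v²r = (7.618)² × 6869 = 3.98635×10^5 km³/s².
The Hohmann ellipse has a_t = (r₁ + r₂)/2 = 26354.5 km.
On the circular orbit at r = 6869 km, v_c = √(μ/r) = 7.6180 km/s.
Vis-viva on the transfer ellipse at r = 6869 km gives v_t = √[μ(2/r − 1/a_t)] = 10.047 km/s.
Δv₂ = |v_t − v_c| = |10.047 − 7.6180| = 2.429 km/s.

Δv₂ = 2.429 km/s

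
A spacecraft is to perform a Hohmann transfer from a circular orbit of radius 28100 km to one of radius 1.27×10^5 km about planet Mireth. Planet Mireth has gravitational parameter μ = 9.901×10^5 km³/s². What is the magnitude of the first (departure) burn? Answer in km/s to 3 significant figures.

Δv₁ = 1.66 km/s

Transfer-ellipse semi-major axis a_t = (r₁ + r₂)/2 = (28100 + 1.270×10^5)/2 = 77550 km.
On the circular orbit at r = 28100 km, v_c = √(μ/r) = 5.936 km/s.
Transfer-orbit speed at the same r (vis-viva, a = a_t): v_t = √[μ(2/r − 1/a_t)] = 7.596 km/s.
Δv₁ = |v_t − v_c| = |7.596 − 5.936| = 1.660 km/s.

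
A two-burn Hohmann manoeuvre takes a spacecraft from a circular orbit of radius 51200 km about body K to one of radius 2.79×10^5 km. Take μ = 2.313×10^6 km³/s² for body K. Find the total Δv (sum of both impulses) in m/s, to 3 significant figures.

Semi-major axis of the transfer orbit: a_t = (51200 + 2.790×10^5)/2 = 1.651×10^5 km.
Circular speed at r₁: v₁ = √(μ/r₁) = √(2.313×10^6/51200) = 6.721 km/s.
Transfer-orbit speed at r₁ (vis-viva equation): v_p = √[μ(2/r₁ − 1/a_t)] = 8.737 km/s.
First burn Δv₁ = |v_p − v₁| = 2.016 km/s.
Circular speed at r₂: v₂ = √(μ/r₂) = 2.879 km/s.
Transfer-orbit speed at r₂: v_a = √[μ(2/r₂ − 1/a_t)] = 1.603 km/s.
Second burn Δv₂ = |v₂ − v_a| = 1.276 km/s.
Total Δv = Δv₁ + Δv₂ = 3.292 km/s.

Δv = 3290 m/s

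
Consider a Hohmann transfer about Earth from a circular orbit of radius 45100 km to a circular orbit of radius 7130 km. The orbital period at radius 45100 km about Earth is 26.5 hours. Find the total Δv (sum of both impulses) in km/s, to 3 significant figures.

From Kepler's third law T² = 4π²r³/μ at r = 45100 km, T = 26.5 hours = 26.5 × 3600 s = 95400 s: μ = 4π²r³/T² = 3.97917×10^5 km³/s².
Semi-major axis of the transfer orbit: a_t = (45100 + 7130)/2 = 26115 km.
Circular speed at r₁: v₁ = √(μ/r₁) = √(3.97917×10^5/45100) = 2.970 km/s.
On the transfer ellipse at r₁, vis-viva equation gives v_a = √[μ(2/r₁ − 1/a_t)] = 1.552 km/s.
First burn Δv₁ = |v_a − v₁| = 1.418 km/s.
Circular speed at r₂: v₂ = √(μ/r₂) = 7.4705 km/s.
Transfer-orbit speed at r₂: v_p = √[μ(2/r₂ − 1/a_t)] = 9.8174 km/s.
Second burn Δv₂ = |v₂ − v_p| = 2.347 km/s.
Δv = Δv₁ + Δv₂ = 1.418 + 2.347 = 3.765 km/s.

Δv = 3.77 km/s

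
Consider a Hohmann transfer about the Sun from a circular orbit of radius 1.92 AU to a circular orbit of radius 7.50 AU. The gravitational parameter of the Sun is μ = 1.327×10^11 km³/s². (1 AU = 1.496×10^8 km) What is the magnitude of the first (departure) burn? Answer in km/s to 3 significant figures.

Δv₁ = 5.63 km/s

In km: r₁ = 1.92 × 1.496×10^8 = 2.87232×10^8 km; r₂ = 7.50 × 1.496×10^8 = 1.122×10^9 km.
The Hohmann ellipse has a_t = (r₁ + r₂)/2 = 7.04616×10^8 km.
On the circular orbit at r = 2.87232×10^8 km, v_c = √(μ/r) = 21.494 km/s.
Transfer-orbit speed at the same r (vis-viva, a = a_t): v_t = √[μ(2/r − 1/a_t)] = 27.123 km/s.
Δv₁ = |v_t − v_c| = |27.123 − 21.494| = 5.629 km/s.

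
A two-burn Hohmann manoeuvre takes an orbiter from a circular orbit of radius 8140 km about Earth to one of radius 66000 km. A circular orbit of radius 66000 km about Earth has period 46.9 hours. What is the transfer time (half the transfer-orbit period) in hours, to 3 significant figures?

From Kepler's third law T² = 4π²r³/μ at r = 66000 km, T = 46.9 hours = 46.9 × 3600 s = 1.6884×10^5 s: μ = 4π²r³/T² = 3.98145×10^5 km³/s².
Semi-major axis of the transfer orbit: a_t = (8140 + 66000)/2 = 37070 km.
By Kepler's third law the transfer-orbit period is T = 2π√(a_t³/μ), so t = T/2 = 35540 s.
Converting: 35540 s ÷ 3600 s/hour = 9.87 hours.

t = 9.87 hours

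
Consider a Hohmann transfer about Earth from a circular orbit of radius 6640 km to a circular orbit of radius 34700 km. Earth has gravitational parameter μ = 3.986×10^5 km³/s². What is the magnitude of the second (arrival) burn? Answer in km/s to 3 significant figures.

Δv₂ = 1.47 km/s

The Hohmann ellipse has a_t = (r₁ + r₂)/2 = 20670 km.
On the circular orbit at r = 34700 km, v_c = √(μ/r) = 3.389 km/s.
Transfer-orbit speed at the same r (vis-viva, a = a_t): v_t = √[μ(2/r − 1/a_t)] = 1.921 km/s.
Δv₂ = |v_t − v_c| = |1.921 − 3.389| = 1.468 km/s.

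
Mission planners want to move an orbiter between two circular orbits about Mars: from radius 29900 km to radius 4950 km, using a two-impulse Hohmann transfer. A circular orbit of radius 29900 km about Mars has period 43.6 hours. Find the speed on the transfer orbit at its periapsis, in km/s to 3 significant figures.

v = 3.85 km/s

From Kepler's third law T² = 4π²r³/μ at r = 29900 km, T = 43.6 hours = 43.6 × 3600 s = 1.5696×10^5 s: μ = 4π²r³/T² = 42834.7 km³/s².
The Hohmann ellipse has a_t = (r₁ + r₂)/2 = 17425 km.
At periapsis, r = 4950 km.
Vis-viva: v = √[μ(2/r − 1/a_t)] = √[42834.7 × (2/4950 − 1/17425)] = 3.853 km/s.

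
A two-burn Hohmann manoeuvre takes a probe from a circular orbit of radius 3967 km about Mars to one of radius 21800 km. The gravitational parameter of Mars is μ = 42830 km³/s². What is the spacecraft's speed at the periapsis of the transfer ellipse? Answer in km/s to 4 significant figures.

v = 4.274 km/s

Transfer-ellipse semi-major axis a_t = (r₁ + r₂)/2 = (3967 + 21800)/2 = 12883.5 km.
The periapsis of the transfer ellipse is at r = 3967 km.
Applying v² = μ(2/r − 1/a_t): v = 4.274 km/s.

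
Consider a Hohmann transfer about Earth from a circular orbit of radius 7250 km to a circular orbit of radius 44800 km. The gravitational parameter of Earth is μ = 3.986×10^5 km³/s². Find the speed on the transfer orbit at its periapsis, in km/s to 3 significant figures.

Transfer-ellipse semi-major axis a_t = (r₁ + r₂)/2 = (7250 + 44800)/2 = 26025 km.
At periapsis, r = 7250 km.
Applying v² = μ(2/r − 1/a_t): v = 9.728 km/s.

v = 9.73 km/s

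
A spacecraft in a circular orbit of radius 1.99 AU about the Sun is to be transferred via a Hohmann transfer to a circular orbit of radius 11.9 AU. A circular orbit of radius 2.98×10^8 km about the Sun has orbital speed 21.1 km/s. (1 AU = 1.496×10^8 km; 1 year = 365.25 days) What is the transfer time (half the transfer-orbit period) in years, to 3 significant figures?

From the circular-orbit relation v² = μ/r at r = 2.98×10^8 km: μ = v²r = (21.1)² × 2.98×10^8 = 1.32673×10^11 km³/s².
In km: r₁ = 1.99 × 1.496×10^8 = 2.97704×10^8 km; r₂ = 11.9 × 1.496×10^8 = 1.78024×10^9 km.
The Hohmann ellipse has a_t = (r₁ + r₂)/2 = 1.038972×10^9 km.
By Kepler's third law the transfer-orbit period is T = 2π√(a_t³/μ), so t = T/2 = 2.888×10^8 s.
Converting: 2.888×10^8 s ÷ 3.15576×10^7 s/year (365.25 × 86400) = 9.15 years.

t = 9.15 years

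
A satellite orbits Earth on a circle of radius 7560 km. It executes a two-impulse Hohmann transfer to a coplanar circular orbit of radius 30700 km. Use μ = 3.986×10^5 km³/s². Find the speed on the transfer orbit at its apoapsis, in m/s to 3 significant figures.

Transfer-ellipse semi-major axis a_t = (r₁ + r₂)/2 = (7560 + 30700)/2 = 19130 km.
The apoapsis of the transfer ellipse is at r = 30700 km.
Vis-viva: v = √[μ(2/r − 1/a_t)] = √[3.986×10^5 × (2/30700 − 1/19130)] = 2.265 km/s.

v = 2270 m/s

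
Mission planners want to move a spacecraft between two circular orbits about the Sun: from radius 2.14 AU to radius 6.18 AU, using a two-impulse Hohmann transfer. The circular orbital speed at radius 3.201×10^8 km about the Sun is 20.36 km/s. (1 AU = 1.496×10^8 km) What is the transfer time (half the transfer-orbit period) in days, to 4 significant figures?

From the circular-orbit relation v² = μ/r at r = 3.201×10^8 km: μ = v²r = (20.36)² × 3.201×10^8 = 1.32691×10^11 km³/s².
In km: r₁ = 2.14 × 1.496×10^8 = 3.20144×10^8 km; r₂ = 6.18 × 1.496×10^8 = 9.24528×10^8 km.
Transfer-ellipse semi-major axis a_t = (r₁ + r₂)/2 = (3.20144×10^8 + 9.24528×10^8)/2 = 6.22336×10^8 km.
Half the transfer-orbit period gives t = π√(a_t³/μ) = 1.339×10^8 s.
Converting: 1.339×10^8 s ÷ 86400 s/day = 1550 days.

t = 1550 days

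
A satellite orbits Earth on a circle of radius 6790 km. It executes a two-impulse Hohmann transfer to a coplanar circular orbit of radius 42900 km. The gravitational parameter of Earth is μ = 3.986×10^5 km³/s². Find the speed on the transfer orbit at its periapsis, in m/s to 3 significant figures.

Transfer-ellipse semi-major axis a_t = (r₁ + r₂)/2 = (6790 + 42900)/2 = 24845 km.
The periapsis of the transfer ellipse is at r = 6790 km.
Applying v² = μ(2/r − 1/a_t): v = 10.07 km/s.

v = 10100 m/s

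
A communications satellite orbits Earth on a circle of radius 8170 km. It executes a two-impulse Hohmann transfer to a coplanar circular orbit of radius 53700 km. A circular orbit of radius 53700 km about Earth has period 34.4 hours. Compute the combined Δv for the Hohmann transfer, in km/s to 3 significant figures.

Δv = 3.54 km/s

From Kepler's third law T² = 4π²r³/μ at r = 53700 km, T = 34.4 hours = 34.4 × 3600 s = 1.2384×10^5 s: μ = 4π²r³/T² = 3.98621×10^5 km³/s².
The Hohmann ellipse has a_t = (r₁ + r₂)/2 = 30935 km.
At r₁ the circular-orbit speed is v₁ = √(μ/r₁) = 6.985 km/s.
On the transfer ellipse at r₁, vis-viva gives v_p = √[μ(2/r₁ − 1/a_t)] = 9.203 km/s.
First burn Δv₁ = |v_p − v₁| = 2.218 km/s.
Circular speed at r₂: v₂ = √(μ/r₂) = 2.7245 km/s.
Transfer-orbit speed at r₂: v_a = √[μ(2/r₂ − 1/a_t)] = 1.4002 km/s.
Second burn Δv₂ = |v₂ − v_a| = 1.324 km/s.
Total Δv = Δv₁ + Δv₂ = 3.542 km/s.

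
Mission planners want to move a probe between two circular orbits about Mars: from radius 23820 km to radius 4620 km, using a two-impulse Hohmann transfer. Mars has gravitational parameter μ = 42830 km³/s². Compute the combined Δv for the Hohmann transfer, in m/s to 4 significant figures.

Δv = 1473 m/s

Transfer-ellipse semi-major axis a_t = (r₁ + r₂)/2 = (23820 + 4620)/2 = 14220 km.
Circular speed at r₁: v₁ = √(μ/r₁) = √(42830/23820) = 1.34092 km/s.
On the transfer ellipse at r₁, vis-viva gives v_a = √[μ(2/r₁ − 1/a_t)] = 0.764318 km/s.
First burn Δv₁ = |v_a − v₁| = 0.57660 km/s.
Circular speed at r₂: v₂ = √(μ/r₂) = 3.04476 km/s.
Transfer-orbit speed at r₂: v_p = √[μ(2/r₂ − 1/a_t)] = 3.94071 km/s.
Second burn Δv₂ = |v₂ − v_p| = 0.89595 km/s.
Total Δv = Δv₁ + Δv₂ = 1.473 km/s.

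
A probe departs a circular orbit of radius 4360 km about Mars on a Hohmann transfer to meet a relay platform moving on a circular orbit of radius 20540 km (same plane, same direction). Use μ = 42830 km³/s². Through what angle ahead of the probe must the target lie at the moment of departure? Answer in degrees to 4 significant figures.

Transfer-ellipse semi-major axis a_t = (r₁ + r₂)/2 = (4360 + 20540)/2 = 12450 km.
The half-period of the transfer ellipse is t = π√(a_t³/μ) = 21088 s.
The target's mean motion on its circular orbit is ω₂ = √(μ/r₂³) = 7.0303×10^-5 rad/s.
Angle swept by the target during transfer: ω₂·t = 1.4825 rad = 84.94°.
Arrival is 180° from departure on the ellipse, so φ = 180° − 84.94° = 95.06°.

φ = 95.06°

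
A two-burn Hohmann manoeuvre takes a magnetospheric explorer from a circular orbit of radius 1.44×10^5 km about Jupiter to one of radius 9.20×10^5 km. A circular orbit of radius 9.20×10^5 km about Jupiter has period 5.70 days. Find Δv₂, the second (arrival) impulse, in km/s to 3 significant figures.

Δv₂ = 5.63 km/s

From Kepler's third law T² = 4π²r³/μ at r = 9.20×10^5 km, T = 5.70 days = 5.70 × 86400 s = 4.9248×10^5 s: μ = 4π²r³/T² = 1.26749×10^8 km³/s².
The Hohmann ellipse has a_t = (r₁ + r₂)/2 = 5.320×10^5 km.
Circular speed at r = 9.200×10^5 km: v_c = √(μ/r) = 11.738 km/s.
Transfer-orbit speed at the same r (vis-viva, a = a_t): v_t = √[μ(2/r − 1/a_t)] = 6.1067 km/s.
Δv₂ = |v_t − v_c| = |6.1067 − 11.738| = 5.631 km/s.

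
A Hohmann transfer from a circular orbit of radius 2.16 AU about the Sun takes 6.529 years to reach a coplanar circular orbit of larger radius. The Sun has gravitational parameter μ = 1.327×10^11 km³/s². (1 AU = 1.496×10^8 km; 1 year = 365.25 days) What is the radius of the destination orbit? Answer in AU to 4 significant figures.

In km: r₁ = 2.16 × 1.496×10^8 = 3.23136×10^8 km.
Transfer time t = 6.529 years × 365.25 × 86400 s = 2.060395704×10^8 s, and t = π√(a_t³/μ).
So a_t = (μ t²/π²)^(1/3) = (1.327×10^11 × (2.060395704×10^8)² / π²)^(1/3) = 8.2951×10^8 km.
Since a_t = (r₁ + r₂)/2, r₂ = 2a_t − r₁ = 2×8.2951×10^8 − 3.23136×10^8 = 1.335884×10^9 km.
In AU: r₂ = 1.335884×10^9 / 1.496×10^8 = 8.930 AU.

r₂ = 8.930 AU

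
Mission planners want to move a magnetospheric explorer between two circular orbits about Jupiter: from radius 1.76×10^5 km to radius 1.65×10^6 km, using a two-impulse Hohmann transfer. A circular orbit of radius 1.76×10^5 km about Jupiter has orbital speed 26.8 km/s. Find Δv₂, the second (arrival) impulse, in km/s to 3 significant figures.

Δv₂ = 4.91 km/s

From the circular-orbit relation v² = μ/r at r = 1.76×10^5 km: μ = v²r = (26.8)² × 1.76×10^5 = 1.26410×10^8 km³/s².
Transfer-ellipse semi-major axis a_t = (r₁ + r₂)/2 = (1.760×10^5 + 1.650×10^6)/2 = 9.130×10^5 km.
Circular speed at r = 1.650×10^6 km: v_c = √(μ/r) = 8.753 km/s.
Vis-viva on the transfer ellipse at r = 1.650×10^6 km gives v_t = √[μ(2/r − 1/a_t)] = 3.843 km/s.
Δv₂ = |v_t − v_c| = |3.843 − 8.753| = 4.910 km/s.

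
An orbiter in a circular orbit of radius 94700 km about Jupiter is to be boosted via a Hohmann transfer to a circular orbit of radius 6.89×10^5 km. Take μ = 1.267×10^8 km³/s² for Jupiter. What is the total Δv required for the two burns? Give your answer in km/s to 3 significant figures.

The Hohmann ellipse has a_t = (r₁ + r₂)/2 = 3.9185×10^5 km.
Circular speed at r₁: v₁ = √(μ/r₁) = √(1.267×10^8/94700) = 36.577 km/s.
On the transfer ellipse at r₁, vis-viva gives v_p = √[μ(2/r₁ − 1/a_t)] = 48.502 km/s.
First burn Δv₁ = |v_p − v₁| = 11.925 km/s.
At r₂, v₂ = √(μ/r₂) = 13.5606 km/s.
Transfer-orbit speed at r₂: v_a = √[μ(2/r₂ − 1/a_t)] = 6.66644 km/s.
Second burn Δv₂ = |v₂ − v_a| = 6.8942 km/s.
Δv = Δv₁ + Δv₂ = 11.925 + 6.8942 = 18.82 km/s.

Δv = 18.8 km/s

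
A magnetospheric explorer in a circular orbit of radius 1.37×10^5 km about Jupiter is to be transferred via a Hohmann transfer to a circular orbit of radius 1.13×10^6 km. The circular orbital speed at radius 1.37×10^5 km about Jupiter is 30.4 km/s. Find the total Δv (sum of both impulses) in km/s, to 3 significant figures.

Δv = 15.9 km/s

From the circular-orbit relation v² = μ/r at r = 1.37×10^5 km: μ = v²r = (30.4)² × 1.37×10^5 = 1.26610×10^8 km³/s².
Transfer-ellipse semi-major axis a_t = (r₁ + r₂)/2 = (1.370×10^5 + 1.130×10^6)/2 = 6.335×10^5 km.
At r₁ the circular-orbit speed is v₁ = √(μ/r₁) = 30.40 km/s.
On the transfer ellipse at r₁, vis-viva gives v_p = √[μ(2/r₁ − 1/a_t)] = 40.60 km/s.
First burn Δv₁ = |v_p − v₁| = 10.20 km/s.
At r₂, v₂ = √(μ/r₂) = 10.5851 km/s.
Transfer-orbit speed at r₂: v_a = √[μ(2/r₂ − 1/a_t)] = 4.92245 km/s.
Second burn Δv₂ = |v₂ − v_a| = 5.663 km/s.
Δv = Δv₁ + Δv₂ = 10.20 + 5.663 = 15.86 km/s.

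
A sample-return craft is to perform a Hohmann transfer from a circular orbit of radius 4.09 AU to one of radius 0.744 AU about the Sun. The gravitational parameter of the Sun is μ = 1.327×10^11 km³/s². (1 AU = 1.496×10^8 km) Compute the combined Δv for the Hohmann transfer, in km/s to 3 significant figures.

In km: r₁ = 4.09 × 1.496×10^8 = 6.11864×10^8 km; r₂ = 0.744 × 1.496×10^8 = 1.113024×10^8 km.
The Hohmann ellipse has a_t = (r₁ + r₂)/2 = 3.615832×10^8 km.
At r₁ the circular-orbit speed is v₁ = √(μ/r₁) = 14.72679 km/s.
Transfer-orbit speed at r₁ (v² = μ(2/r − 1/a)): v_a = √[μ(2/r₁ − 1/a_t)] = 8.170641 km/s.
First burn Δv₁ = |v_a − v₁| = 6.5561 km/s.
At r₂, v₂ = √(μ/r₂) = 34.529 km/s.
Transfer-orbit speed at r₂: v_p = √[μ(2/r₂ − 1/a_t)] = 44.917 km/s.
Second burn Δv₂ = |v₂ − v_p| = 10.388 km/s.
Δv = Δv₁ + Δv₂ = 6.5561 + 10.388 = 16.94 km/s.

Δv = 16.9 km/s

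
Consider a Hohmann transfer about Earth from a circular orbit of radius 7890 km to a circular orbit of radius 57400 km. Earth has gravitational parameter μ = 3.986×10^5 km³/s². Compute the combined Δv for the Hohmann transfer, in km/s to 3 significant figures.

Semi-major axis of the transfer orbit: a_t = (7890 + 57400)/2 = 32645 km.
At r₁ the circular-orbit speed is v₁ = √(μ/r₁) = 7.108 km/s.
Transfer-orbit speed at r₁ (vis-viva equation): v_p = √[μ(2/r₁ − 1/a_t)] = 9.425 km/s.
First burn Δv₁ = |v_p − v₁| = 2.317 km/s.
At r₂, v₂ = √(μ/r₂) = 2.6352 km/s.
Transfer-orbit speed at r₂: v_a = √[μ(2/r₂ − 1/a_t)] = 1.2955 km/s.
Second burn Δv₂ = |v₂ − v_a| = 1.340 km/s.
Total Δv = Δv₁ + Δv₂ = 3.657 km/s.

Δv = 3.66 km/s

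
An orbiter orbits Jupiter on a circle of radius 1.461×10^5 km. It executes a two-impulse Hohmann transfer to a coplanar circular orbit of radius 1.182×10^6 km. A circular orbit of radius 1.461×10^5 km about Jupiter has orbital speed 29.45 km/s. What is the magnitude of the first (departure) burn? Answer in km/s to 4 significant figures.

From the circular-orbit relation v² = μ/r at r = 1.461×10^5 km: μ = v²r = (29.45)² × 1.461×10^5 = 1.26713×10^8 km³/s².
The Hohmann ellipse has a_t = (r₁ + r₂)/2 = 6.6405×10^5 km.
On the circular orbit at r = 1.461×10^5 km, v_c = √(μ/r) = 29.450 km/s.
Vis-viva on the transfer ellipse at r = 1.461×10^5 km gives v_t = √[μ(2/r − 1/a_t)] = 39.291 km/s.
Δv₁ = |v_t − v_c| = |39.291 − 29.450| = 9.841 km/s.

Δv₁ = 9.841 km/s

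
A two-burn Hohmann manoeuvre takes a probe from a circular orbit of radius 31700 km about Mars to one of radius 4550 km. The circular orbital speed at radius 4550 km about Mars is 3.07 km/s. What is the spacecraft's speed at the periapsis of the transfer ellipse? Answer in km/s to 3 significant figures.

From the circular-orbit relation v² = μ/r at r = 4550 km: μ = v²r = (3.07)² × 4550 = 42883.3 km³/s².
The Hohmann ellipse has a_t = (r₁ + r₂)/2 = 18125 km.
The periapsis of the transfer ellipse is at r = 4550 km.
Applying v² = μ(2/r − 1/a_t): v = 4.060 km/s.

v = 4.06 km/s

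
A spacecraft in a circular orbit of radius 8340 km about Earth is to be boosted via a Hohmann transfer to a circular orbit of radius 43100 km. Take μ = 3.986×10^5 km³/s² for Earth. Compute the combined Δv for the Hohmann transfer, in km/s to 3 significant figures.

The Hohmann ellipse has a_t = (r₁ + r₂)/2 = 25720 km.
Circular speed at r₁: v₁ = √(μ/r₁) = √(3.986×10^5/8340) = 6.913 km/s.
On the transfer ellipse at r₁, v² = μ(2/r − 1/a) gives v_p = √[μ(2/r₁ − 1/a_t)] = 8.949 km/s.
First burn Δv₁ = |v_p − v₁| = 2.036 km/s.
Circular speed at r₂: v₂ = √(μ/r₂) = 3.041 km/s.
Transfer-orbit speed at r₂: v_a = √[μ(2/r₂ − 1/a_t)] = 1.732 km/s.
Second burn Δv₂ = |v₂ − v_a| = 1.309 km/s.
Total Δv = Δv₁ + Δv₂ = 3.345 km/s.

Δv = 3.35 km/s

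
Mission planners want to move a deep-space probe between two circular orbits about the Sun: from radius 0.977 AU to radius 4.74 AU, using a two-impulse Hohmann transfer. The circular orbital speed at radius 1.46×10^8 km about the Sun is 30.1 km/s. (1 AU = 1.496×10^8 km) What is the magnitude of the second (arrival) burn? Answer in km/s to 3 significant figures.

From the circular-orbit relation v² = μ/r at r = 1.46×10^8 km: μ = v²r = (30.1)² × 1.46×10^8 = 1.32277×10^11 km³/s².
In km: r₁ = 0.977 × 1.496×10^8 = 1.461592×10^8 km; r₂ = 4.74 × 1.496×10^8 = 7.09104×10^8 km.
Transfer-ellipse semi-major axis a_t = (r₁ + r₂)/2 = (1.461592×10^8 + 7.09104×10^8)/2 = 4.276316×10^8 km.
Circular speed at r = 7.09104×10^8 km: v_c = √(μ/r) = 13.658 km/s.
Vis-viva on the transfer ellipse at r = 7.09104×10^8 km gives v_t = √[μ(2/r − 1/a_t)] = 7.9848 km/s.
Δv₂ = |v_t − v_c| = |7.9848 − 13.658| = 5.673 km/s.

Δv₂ = 5.67 km/s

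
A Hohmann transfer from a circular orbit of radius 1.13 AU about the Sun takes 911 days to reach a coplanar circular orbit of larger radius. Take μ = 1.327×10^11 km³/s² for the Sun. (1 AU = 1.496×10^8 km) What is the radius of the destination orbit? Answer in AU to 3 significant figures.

In km: r₁ = 1.13 × 1.496×10^8 = 1.69048×10^8 km.
Transfer time t = 911 days = 7.87104×10^7 s, and t = π√(a_t³/μ).
So a_t = (μ t²/π²)^(1/3) = (1.327×10^11 × (7.87104×10^7)² / π²)^(1/3) = 4.3673×10^8 km.
Since a_t = (r₁ + r₂)/2, r₂ = 2a_t − r₁ = 2×4.3673×10^8 − 1.69048×10^8 = 7.04412×10^8 km.
In AU: r₂ = 7.04412×10^8 / 1.496×10^8 = 4.71 AU.

r₂ = 4.71 AU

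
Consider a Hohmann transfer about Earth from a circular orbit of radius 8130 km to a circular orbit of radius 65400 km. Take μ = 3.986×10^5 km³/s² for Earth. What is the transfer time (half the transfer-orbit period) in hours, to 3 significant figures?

t = 9.74 hours

Transfer-ellipse semi-major axis a_t = (r₁ + r₂)/2 = (8130 + 65400)/2 = 36765 km.
By Kepler's third law the transfer-orbit period is T = 2π√(a_t³/μ), so t = T/2 = 35080 s.
Converting: 35080 s ÷ 3600 s/hour = 9.74 hours.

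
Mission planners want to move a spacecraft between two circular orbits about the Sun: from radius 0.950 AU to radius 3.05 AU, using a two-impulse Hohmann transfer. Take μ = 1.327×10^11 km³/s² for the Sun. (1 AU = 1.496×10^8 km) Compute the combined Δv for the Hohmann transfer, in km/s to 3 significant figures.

Δv = 12.5 km/s

In km: r₁ = 0.950 × 1.496×10^8 = 1.4212×10^8 km; r₂ = 3.05 × 1.496×10^8 = 4.5628×10^8 km.
The Hohmann ellipse has a_t = (r₁ + r₂)/2 = 2.992×10^8 km.
At r₁ the circular-orbit speed is v₁ = √(μ/r₁) = 30.557 km/s.
Transfer-orbit speed at r₁ (vis-viva): v_p = √[μ(2/r₁ − 1/a_t)] = 37.735 km/s.
First burn Δv₁ = |v_p − v₁| = 7.178 km/s.
Circular speed at r₂: v₂ = √(μ/r₂) = 17.05 km/s.
Transfer-orbit speed at r₂: v_a = √[μ(2/r₂ − 1/a_t)] = 11.75 km/s.
Second burn Δv₂ = |v₂ − v_a| = 5.300 km/s.
Δv = Δv₁ + Δv₂ = 7.178 + 5.300 = 12.48 km/s.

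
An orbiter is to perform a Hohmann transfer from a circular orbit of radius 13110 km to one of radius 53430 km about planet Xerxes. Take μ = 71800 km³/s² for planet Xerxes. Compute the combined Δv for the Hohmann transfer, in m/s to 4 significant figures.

Δv = 1057 m/s

Semi-major axis of the transfer orbit: a_t = (13110 + 53430)/2 = 33270 km.
At r₁ the circular-orbit speed is v₁ = √(μ/r₁) = 2.3402 km/s.
On the transfer ellipse at r₁, vis-viva equation gives v_p = √[μ(2/r₁ − 1/a_t)] = 2.9657 km/s.
First burn Δv₁ = |v_p − v₁| = 0.6255 km/s.
At r₂, v₂ = √(μ/r₂) = 1.1592 km/s.
Transfer-orbit speed at r₂: v_a = √[μ(2/r₂ − 1/a_t)] = 0.72769 km/s.
Second burn Δv₂ = |v₂ − v_a| = 0.4315 km/s.
Δv = Δv₁ + Δv₂ = 0.6255 + 0.4315 = 1.057 km/s.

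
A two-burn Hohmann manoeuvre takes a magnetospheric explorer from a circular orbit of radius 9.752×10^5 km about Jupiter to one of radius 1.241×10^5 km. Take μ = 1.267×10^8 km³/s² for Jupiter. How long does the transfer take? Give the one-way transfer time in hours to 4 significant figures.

t = 31.59 hours

The Hohmann ellipse has a_t = (r₁ + r₂)/2 = 5.4965×10^5 km.
Transfer time t = π√(a_t³/μ) = π√((5.4965×10^5)³ / 1.267×10^8) = 1.1373×10^5 s.
Converting: 1.1373×10^5 s ÷ 3600 s/hour = 31.59 hours.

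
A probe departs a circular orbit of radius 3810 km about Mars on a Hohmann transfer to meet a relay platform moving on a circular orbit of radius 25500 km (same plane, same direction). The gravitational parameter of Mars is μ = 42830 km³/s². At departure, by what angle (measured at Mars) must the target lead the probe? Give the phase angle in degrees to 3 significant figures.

Transfer-ellipse semi-major axis a_t = (r₁ + r₂)/2 = (3810 + 25500)/2 = 14655 km.
The half-period of the transfer ellipse is t = π√(a_t³/μ) = 26931 s.
Target angular speed ω₂ = √(μ/r₂³) = 5.0823×10^-5 rad/s.
Angle swept by the target during transfer: ω₂·t = 1.3687 rad = 78.42°.
The probe traverses 180° on the transfer ellipse, so the target must lead by 180° − 78.42° = 102°.

φ = 102°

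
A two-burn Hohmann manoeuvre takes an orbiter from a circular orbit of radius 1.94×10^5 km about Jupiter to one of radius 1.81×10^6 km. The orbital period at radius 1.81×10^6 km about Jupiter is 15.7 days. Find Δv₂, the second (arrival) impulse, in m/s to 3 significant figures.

From Kepler's third law T² = 4π²r³/μ at r = 1.81×10^6 km, T = 15.7 days = 15.7 × 86400 s = 1.35648×10^6 s: μ = 4π²r³/T² = 1.27224×10^8 km³/s².
Transfer-ellipse semi-major axis a_t = (r₁ + r₂)/2 = (1.940×10^5 + 1.810×10^6)/2 = 1.002×10^6 km.
Circular speed at r = 1.810×10^6 km: v_c = √(μ/r) = 8.384 km/s.
Transfer-orbit speed at the same r (vis-viva, a = a_t): v_t = √[μ(2/r − 1/a_t)] = 3.689 km/s.
Δv₂ = |v_t − v_c| = |3.689 − 8.384| = 4.695 km/s.

Δv₂ = 4690 m/s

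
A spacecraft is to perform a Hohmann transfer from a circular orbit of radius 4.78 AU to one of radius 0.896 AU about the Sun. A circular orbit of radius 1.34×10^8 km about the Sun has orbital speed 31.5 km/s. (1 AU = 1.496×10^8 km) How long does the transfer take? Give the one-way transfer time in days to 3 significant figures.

From the circular-orbit relation v² = μ/r at r = 1.34×10^8 km: μ = v²r = (31.5)² × 1.34×10^8 = 1.32962×10^11 km³/s².
In km: r₁ = 4.78 × 1.496×10^8 = 7.15088×10^8 km; r₂ = 0.896 × 1.496×10^8 = 1.340416×10^8 km.
The Hohmann ellipse has a_t = (r₁ + r₂)/2 = 4.245648×10^8 km.
Half the transfer-orbit period gives t = π√(a_t³/μ) = 7.537×10^7 s.
Converting: 7.537×10^7 s ÷ 86400 s/day = 872 days.

t = 872 days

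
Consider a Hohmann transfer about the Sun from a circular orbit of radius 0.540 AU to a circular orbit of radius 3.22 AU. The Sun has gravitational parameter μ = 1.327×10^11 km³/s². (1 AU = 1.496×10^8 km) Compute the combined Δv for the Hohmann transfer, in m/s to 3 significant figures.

In km: r₁ = 0.540 × 1.496×10^8 = 8.0784×10^7 km; r₂ = 3.22 × 1.496×10^8 = 4.81712×10^8 km.
The Hohmann ellipse has a_t = (r₁ + r₂)/2 = 2.81248×10^8 km.
Circular speed at r₁: v₁ = √(μ/r₁) = √(1.327×10^11/8.0784×10^7) = 40.53 km/s.
Transfer-orbit speed at r₁ (v² = μ(2/r − 1/a)): v_p = √[μ(2/r₁ − 1/a_t)] = 53.04 km/s.
First burn Δv₁ = |v_p − v₁| = 12.51 km/s.
Circular speed at r₂: v₂ = √(μ/r₂) = 16.597 km/s.
Transfer-orbit speed at r₂: v_a = √[μ(2/r₂ − 1/a_t)] = 8.8953 km/s.
Second burn Δv₂ = |v₂ − v_a| = 7.702 km/s.
Δv = Δv₁ + Δv₂ = 12.51 + 7.702 = 20.21 km/s.

Δv = 20200 m/s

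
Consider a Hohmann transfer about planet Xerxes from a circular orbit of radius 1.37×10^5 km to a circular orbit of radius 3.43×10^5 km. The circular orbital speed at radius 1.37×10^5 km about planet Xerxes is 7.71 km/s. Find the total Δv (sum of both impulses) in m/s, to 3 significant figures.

From the circular-orbit relation v² = μ/r at r = 1.37×10^5 km: μ = v²r = (7.71)² × 1.37×10^5 = 8.14384×10^6 km³/s².
The Hohmann ellipse has a_t = (r₁ + r₂)/2 = 2.400×10^5 km.
Circular speed at r₁: v₁ = √(μ/r₁) = √(8.14384×10^6/1.370×10^5) = 7.710 km/s.
On the transfer ellipse at r₁, vis-viva equation gives v_p = √[μ(2/r₁ − 1/a_t)] = 9.217 km/s.
First burn Δv₁ = |v_p − v₁| = 1.507 km/s.
Circular speed at r₂: v₂ = √(μ/r₂) = 4.8727 km/s.
Transfer-orbit speed at r₂: v_a = √[μ(2/r₂ − 1/a_t)] = 3.6815 km/s.
Second burn Δv₂ = |v₂ − v_a| = 1.191 km/s.
Δv = Δv₁ + Δv₂ = 1.507 + 1.191 = 2.698 km/s.

Δv = 2700 m/s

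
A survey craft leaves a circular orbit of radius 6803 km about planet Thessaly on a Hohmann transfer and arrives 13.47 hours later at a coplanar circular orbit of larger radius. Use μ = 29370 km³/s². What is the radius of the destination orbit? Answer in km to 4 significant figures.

r₂ = 31450 km

Transfer time t = 13.47 hours = 48492 s, and t = π√(a_t³/μ).
So a_t = (μ t²/π²)^(1/3) = (29370 × (48492)² / π²)^(1/3) = 19127 km.
Since a_t = (r₁ + r₂)/2, r₂ = 2a_t − r₁ = 2×19127 − 6803 = 31451 km.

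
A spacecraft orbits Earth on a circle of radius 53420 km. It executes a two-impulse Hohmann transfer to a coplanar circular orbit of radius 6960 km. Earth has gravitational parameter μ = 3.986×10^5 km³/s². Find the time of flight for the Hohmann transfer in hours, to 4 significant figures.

t = 7.251 hours

Transfer-ellipse semi-major axis a_t = (r₁ + r₂)/2 = (53420 + 6960)/2 = 30190 km.
Half the transfer-orbit period gives t = π√(a_t³/μ) = 26102 s.
Converting: 26102 s ÷ 3600 s/hour = 7.251 hours.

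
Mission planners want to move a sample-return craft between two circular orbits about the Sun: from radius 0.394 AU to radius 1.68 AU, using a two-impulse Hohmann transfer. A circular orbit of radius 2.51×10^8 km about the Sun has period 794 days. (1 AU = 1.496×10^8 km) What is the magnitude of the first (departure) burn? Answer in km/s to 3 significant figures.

From Kepler's third law T² = 4π²r³/μ at r = 2.51×10^8 km, T = 794 days = 794 × 86400 s = 6.86016×10^7 s: μ = 4π²r³/T² = 1.32652×10^11 km³/s².
In km: r₁ = 0.394 × 1.496×10^8 = 5.89424×10^7 km; r₂ = 1.68 × 1.496×10^8 = 2.51328×10^8 km.
Semi-major axis of the transfer orbit: a_t = (5.89424×10^7 + 2.51328×10^8)/2 = 1.551352×10^8 km.
On the circular orbit at r = 5.89424×10^7 km, v_c = √(μ/r) = 47.44 km/s.
Vis-viva on the transfer ellipse at r = 5.89424×10^7 km gives v_t = √[μ(2/r − 1/a_t)] = 60.38 km/s.
Δv₁ = |v_t − v_c| = |60.38 − 47.44| = 12.94 km/s.

Δv₁ = 12.9 km/s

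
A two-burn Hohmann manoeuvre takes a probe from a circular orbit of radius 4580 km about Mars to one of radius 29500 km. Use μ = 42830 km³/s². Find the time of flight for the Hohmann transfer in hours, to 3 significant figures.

The Hohmann ellipse has a_t = (r₁ + r₂)/2 = 17040 km.
By Kepler's third law the transfer-orbit period is T = 2π√(a_t³/μ), so t = T/2 = 33770 s.
Converting: 33770 s ÷ 3600 s/hour = 9.38 hours.

t = 9.38 hours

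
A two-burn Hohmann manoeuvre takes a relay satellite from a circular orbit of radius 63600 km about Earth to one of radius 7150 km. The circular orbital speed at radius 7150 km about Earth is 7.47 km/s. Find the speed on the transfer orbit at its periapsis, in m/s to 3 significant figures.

From the circular-orbit relation v² = μ/r at r = 7150 km: μ = v²r = (7.47)² × 7150 = 3.98976×10^5 km³/s².
The Hohmann ellipse has a_t = (r₁ + r₂)/2 = 35375 km.
At periapsis, r = 7150 km.
From the vis-viva equation, v = √[μ(2/r − 1/a_t)] = 10.02 km/s.

v = 10000 m/s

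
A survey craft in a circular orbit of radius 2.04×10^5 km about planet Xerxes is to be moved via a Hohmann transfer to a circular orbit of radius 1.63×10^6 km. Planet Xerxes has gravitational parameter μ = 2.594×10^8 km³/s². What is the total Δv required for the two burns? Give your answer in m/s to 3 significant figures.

Δv = 18500 m/s

The Hohmann ellipse has a_t = (r₁ + r₂)/2 = 9.170×10^5 km.
Circular speed at r₁: v₁ = √(μ/r₁) = √(2.594×10^8/2.040×10^5) = 35.659 km/s.
On the transfer ellipse at r₁, vis-viva gives v_p = √[μ(2/r₁ − 1/a_t)] = 47.542 km/s.
First burn Δv₁ = |v_p − v₁| = 11.883 km/s.
Circular speed at r₂: v₂ = √(μ/r₂) = 12.615114 km/s.
Transfer-orbit speed at r₂: v_a = √[μ(2/r₂ − 1/a_t)] = 5.9500635 km/s.
Second burn Δv₂ = |v₂ − v_a| = 6.6651 km/s.
Δv = Δv₁ + Δv₂ = 11.883 + 6.6651 = 18.55 km/s.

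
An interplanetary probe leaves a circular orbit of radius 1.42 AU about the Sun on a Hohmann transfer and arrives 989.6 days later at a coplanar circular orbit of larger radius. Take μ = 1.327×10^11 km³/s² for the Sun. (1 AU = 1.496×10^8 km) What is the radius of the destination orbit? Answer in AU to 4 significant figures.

In km: r₁ = 1.42 × 1.496×10^8 = 2.12432×10^8 km.
Transfer time t = 989.6 days = 8.550144×10^7 s, and t = π√(a_t³/μ).
So a_t = (μ t²/π²)^(1/3) = (1.327×10^11 × (8.550144×10^7)² / π²)^(1/3) = 4.6150×10^8 km.
Since a_t = (r₁ + r₂)/2, r₂ = 2a_t − r₁ = 2×4.6150×10^8 − 2.12432×10^8 = 7.10568×10^8 km.
In AU: r₂ = 7.10568×10^8 / 1.496×10^8 = 4.750 AU.

r₂ = 4.750 AU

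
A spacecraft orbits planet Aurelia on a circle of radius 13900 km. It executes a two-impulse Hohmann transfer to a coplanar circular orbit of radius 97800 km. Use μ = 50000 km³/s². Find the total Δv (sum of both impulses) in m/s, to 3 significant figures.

Δv = 971 m/s

Semi-major axis of the transfer orbit: a_t = (13900 + 97800)/2 = 55850 km.
At r₁ the circular-orbit speed is v₁ = √(μ/r₁) = 1.8966 km/s.
Transfer-orbit speed at r₁ (v² = μ(2/r − 1/a)): v_p = √[μ(2/r₁ − 1/a_t)] = 2.5098 km/s.
First burn Δv₁ = |v_p − v₁| = 0.6132 km/s.
At r₂, v₂ = √(μ/r₂) = 0.7150 km/s.
Transfer-orbit speed at r₂: v_a = √[μ(2/r₂ − 1/a_t)] = 0.3567 km/s.
Second burn Δv₂ = |v₂ − v_a| = 0.3583 km/s.
Δv = Δv₁ + Δv₂ = 0.6132 + 0.3583 = 0.9715 km/s.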